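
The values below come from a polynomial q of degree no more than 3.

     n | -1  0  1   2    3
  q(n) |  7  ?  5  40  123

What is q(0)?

0

On equispaced nodes a degree-3 polynomial has vanishing fourth forward difference, so
  q(-1) - 4·q(0) + 6·q(1) - 4·q(2) + q(3) = 0.
Substituting the known values and solving for q(0):
  -4·q(0) = 0
  q(0) = 0.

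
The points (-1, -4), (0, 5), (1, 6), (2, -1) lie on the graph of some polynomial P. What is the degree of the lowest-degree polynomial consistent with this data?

Forward differences of the values at u = -1, 0, 1, 2:
  P  : -4  5  6  -1
  Δ  : 9  1  -7
  Δ^2: -8  -8
  Δ^3: 0
The second differences are constant (-8) and nonzero, while all higher differences vanish, so the minimal degree is 2.

2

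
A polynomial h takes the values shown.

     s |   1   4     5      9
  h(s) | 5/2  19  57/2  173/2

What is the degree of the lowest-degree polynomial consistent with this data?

Divided differences on the nodes 1, 4, 5, 9:
  order 0: 5/2  19  57/2  173/2
  order 1: 11/2  19/2  29/2
  order 2: 1  1
  order 3: 0
The order-2 divided differences are all 1 (nonzero) and every higher order vanishes, so the data lies on a polynomial of degree exactly 2.

2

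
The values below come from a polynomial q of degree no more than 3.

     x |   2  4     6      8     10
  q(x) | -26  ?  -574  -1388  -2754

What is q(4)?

On equispaced nodes a degree-3 polynomial has vanishing fourth forward difference, so
  q(2) - 4·q(4) + 6·q(6) - 4·q(8) + q(10) = 0.
Substituting the known values and solving for q(4):
  -4·q(4) = 672
  q(4) = -168.

-168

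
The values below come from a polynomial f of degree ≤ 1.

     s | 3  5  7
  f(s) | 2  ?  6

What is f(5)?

On equispaced nodes a degree-1 polynomial has vanishing second forward difference, so
  f(3) - 2·f(5) + f(7) = 0.
Substituting the known values and solving for f(5):
  -2·f(5) = -8
  f(5) = 4.

4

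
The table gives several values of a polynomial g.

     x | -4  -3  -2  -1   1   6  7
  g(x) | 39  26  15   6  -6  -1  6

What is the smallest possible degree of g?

Divided differences on the nodes -4, -3, -2, -1, 1, 6, 7:
  order 0: 39  26  15  6  -6  -1  6
  order 1: -13  -11  -9  -6  1  7
  order 2: 1  1  1  1  1
  order 3: 0  0  0  0
  order 4: 0  0  0
  order 5: 0  0
  order 6: 0
The order-2 divided differences are all 1 (nonzero) and every higher order vanishes, so the data lies on a polynomial of degree exactly 2.

2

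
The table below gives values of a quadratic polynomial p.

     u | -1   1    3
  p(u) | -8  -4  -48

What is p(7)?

Write p(u) = au^2 + bu + c. Substituting each data point gives a linear system:
  a - b + c = -8
  a + b + c = -4
  9a + 3b + c = -48
Solving the system yields a = -6, b = 2, c = 0.
So p(u) = -6u^2 + 2u.
Then p(7) = -280.

-280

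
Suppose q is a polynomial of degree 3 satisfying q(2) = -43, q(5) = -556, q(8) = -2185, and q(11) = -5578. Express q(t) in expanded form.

q(t) = -4t^3 - 2t^2 - t - 1

Using the Lagrange interpolation formula with nodes 2, 5, 8, 11:
  L_0(t) = (t - 5)(t - 8)(t - 11) / -162
  L_1(t) = (t - 2)(t - 8)(t - 11) / 54
  L_2(t) = (t - 2)(t - 5)(t - 11) / -54
  L_3(t) = (t - 2)(t - 5)(t - 8) / 162
Then q(t) = -43·L_0(t) - 556·L_1(t) - 2185·L_2(t) - 5578·L_3(t).
Expanding and collecting terms gives q(t) = -4t^3 - 2t^2 - t - 1.
Check: q(2) = -43. ✓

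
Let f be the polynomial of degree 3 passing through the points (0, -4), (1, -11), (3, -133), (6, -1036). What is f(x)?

f(x) = -5x^3 + 2x^2 - 4x - 4

Using the Lagrange interpolation formula with nodes 0, 1, 3, 6:
  L_0(x) = (x - 1)(x - 3)(x - 6) / -18
  L_1(x) = x(x - 3)(x - 6) / 10
  L_2(x) = x(x - 1)(x - 6) / -18
  L_3(x) = x(x - 1)(x - 3) / 90
Then f(x) = -4·L_0(x) - 11·L_1(x) - 133·L_2(x) - 1036·L_3(x).
Expanding and collecting terms gives f(x) = -5x³ + 2x² - 4x - 4.
Check: f(1) = -11. ✓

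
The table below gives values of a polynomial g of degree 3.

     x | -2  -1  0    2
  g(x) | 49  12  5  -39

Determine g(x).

g(x) = -5x^3 - 2x + 5

Write g(x) = ax^3 + bx^2 + cx + d. Substituting each data point gives a linear system:
  -8a + 4b - 2c + d = 49
  -a + b - c + d = 12
  d = 5
  8a + 4b + 2c + d = -39
Solving the system yields a = -5, b = 0, c = -2, d = 5.
So g(x) = -5x^3 - 2x + 5.
Check: g(-1) = 12. ✓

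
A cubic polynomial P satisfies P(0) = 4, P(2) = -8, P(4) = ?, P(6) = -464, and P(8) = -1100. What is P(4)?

-132

The 4 known points determine the degree-3 polynomial uniquely.
Write P(t) = at^3 + bt^2 + ct + d. Substituting each data point gives a linear system:
  d = 4
  8a + 4b + 2c + d = -8
  216a + 36b + 6c + d = -464
  512a + 64b + 8c + d = -1100
Solving the system yields a = -2, b = -2, c = 6, d = 4.
So P(t) = -2t³ - 2t² + 6t + 4.
Then P(4) = -132.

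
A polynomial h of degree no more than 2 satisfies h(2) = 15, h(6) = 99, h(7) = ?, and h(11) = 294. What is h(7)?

The 3 known points determine the degree-2 polynomial uniquely.
Write h(u) = au^2 + bu + c. Substituting each data point gives a linear system:
  4a + 2b + c = 15
  36a + 6b + c = 99
  121a + 11b + c = 294
Solving the system yields a = 2, b = 5, c = -3.
So h(u) = 2u² + 5u - 3.
Then h(7) = 130.

130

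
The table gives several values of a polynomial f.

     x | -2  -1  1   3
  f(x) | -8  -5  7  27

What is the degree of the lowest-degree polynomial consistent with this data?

Divided differences on the nodes -2, -1, 1, 3:
  order 0: -8  -5  7  27
  order 1: 3  6  10
  order 2: 1  1
  order 3: 0
The order-2 divided differences are all 1 (nonzero) and every higher order vanishes, so the data lies on a polynomial of degree exactly 2.

2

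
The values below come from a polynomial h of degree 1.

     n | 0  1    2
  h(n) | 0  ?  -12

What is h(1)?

On equispaced nodes a degree-1 polynomial has vanishing second forward difference, so
  h(0) - 2·h(1) + h(2) = 0.
Substituting the known values and solving for h(1):
  -2·h(1) = 12
  h(1) = -6.

-6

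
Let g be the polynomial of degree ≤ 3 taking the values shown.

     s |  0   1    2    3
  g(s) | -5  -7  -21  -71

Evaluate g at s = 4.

Using the Lagrange interpolation formula with nodes 0, 1, 2, 3:
  L_0(s) = (s - 1)(s - 2)(s - 3) / -6
  L_1(s) = s(s - 2)(s - 3) / 2
  L_2(s) = s(s - 1)(s - 3) / -2
  L_3(s) = s(s - 1)(s - 2) / 6
Then g(s) = -5·L_0(s) - 7·L_1(s) - 21·L_2(s) - 71·L_3(s).
Expanding and collecting terms gives g(s) = -4s^3 + 6s^2 - 4s - 5.
Evaluating at s = 4: g(4) = -181.

-181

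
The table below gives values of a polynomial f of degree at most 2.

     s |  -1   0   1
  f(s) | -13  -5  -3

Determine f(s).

Using the Lagrange interpolation formula with nodes -1, 0, 1:
  L_0(s) = s(s - 1) / 2
  L_1(s) = (s + 1)(s - 1) / -1
  L_2(s) = (s + 1)s / 2
Then f(s) = -13·L_0(s) - 5·L_1(s) - 3·L_2(s).
Expanding and collecting terms gives f(s) = -3s² + 5s - 5.
Check: f(-1) = -13. ✓

f(s) = -3s^2 + 5s - 5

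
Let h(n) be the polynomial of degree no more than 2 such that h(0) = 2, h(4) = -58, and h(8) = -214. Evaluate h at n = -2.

-4

Write h(n) = an^2 + bn + c. Substituting each data point gives a linear system:
  c = 2
  16a + 4b + c = -58
  64a + 8b + c = -214
Solving the system yields a = -3, b = -3, c = 2.
So h(n) = -3n^2 - 3n + 2.
Then h(-2) = -4.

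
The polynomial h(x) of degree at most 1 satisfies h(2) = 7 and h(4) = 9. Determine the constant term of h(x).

5

Write h(x) = ax + b. Substituting each data point gives a linear system:
  2a + b = 7
  4a + b = 9
Solving the system yields a = 1, b = 5.
So h(x) = x + 5.
The constant term is 5.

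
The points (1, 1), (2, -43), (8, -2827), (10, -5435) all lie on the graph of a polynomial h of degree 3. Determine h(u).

Write h(u) = au^3 + bu^2 + cu + d. Substituting each data point gives a linear system:
  a + b + c + d = 1
  8a + 4b + 2c + d = -43
  512a + 64b + 8c + d = -2827
  1000a + 100b + 10c + d = -5435
Solving the system yields a = -5, b = -5, c = 6, d = 5.
So h(u) = -5u^3 - 5u^2 + 6u + 5.
Check: h(10) = -5435. ✓

h(u) = -5u^3 - 5u^2 + 6u + 5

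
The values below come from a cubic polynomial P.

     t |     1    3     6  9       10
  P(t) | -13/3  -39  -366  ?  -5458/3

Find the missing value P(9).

-1311

The 4 known points determine the degree-3 polynomial uniquely.
Write P(t) = at^3 + bt^2 + ct + d. Substituting each data point gives a linear system:
  a + b + c + d = -13/3
  27a + 9b + 3c + d = -39
  216a + 36b + 6c + d = -366
  1000a + 100b + 10c + d = -5458/3
Solving the system yields a = -2, b = 5/3, c = 2, d = -6.
So P(t) = -2t³ + (5/3)t² + 2t - 6.
Then P(9) = -1311.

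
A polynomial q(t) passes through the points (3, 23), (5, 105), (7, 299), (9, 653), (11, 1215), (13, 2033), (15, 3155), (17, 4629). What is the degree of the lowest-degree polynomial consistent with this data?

Forward differences of the values at t = 3, 5, 7, 9, 11, 13, 15, 17:
  q  : 23  105  299  653  1215  2033  3155  4629
  Δ  : 82  194  354  562  818  1122  1474
  Δ^2: 112  160  208  256  304  352
  Δ^3: 48  48  48  48  48
  Δ^4: 0  0  0  0
  Δ^5: 0  0  0
  Δ^6: 0  0
  Δ^7: 0
The third differences are constant (48) and nonzero, while all higher differences vanish, so the minimal degree is 3.

3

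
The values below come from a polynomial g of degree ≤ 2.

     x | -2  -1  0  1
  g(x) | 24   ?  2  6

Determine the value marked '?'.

The 3 known points determine the degree-2 polynomial uniquely.
Write g(x) = ax^2 + bx + c. Substituting each data point gives a linear system:
  4a - 2b + c = 24
  c = 2
  a + b + c = 6
Solving the system yields a = 5, b = -1, c = 2.
So g(x) = 5x² - x + 2.
Then g(-1) = 8.

8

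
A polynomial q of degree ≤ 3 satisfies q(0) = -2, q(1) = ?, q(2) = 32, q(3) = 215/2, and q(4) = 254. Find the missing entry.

7/2

The 4 known points determine the degree-3 polynomial uniquely.
Write q(t) = at^3 + bt^2 + ct + d. Substituting each data point gives a linear system:
  d = -2
  8a + 4b + 2c + d = 32
  27a + 9b + 3c + d = 215/2
  64a + 16b + 4c + d = 254
Solving the system yields a = 4, b = -1/2, c = 2, d = -2.
So q(t) = 4t³ - (1/2)t² + 2t - 2.
Then q(1) = 7/2.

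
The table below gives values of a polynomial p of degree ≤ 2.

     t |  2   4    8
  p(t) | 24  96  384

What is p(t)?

p(t) = 6t^2

Write p(t) = at^2 + bt + c. Substituting each data point gives a linear system:
  4a + 2b + c = 24
  16a + 4b + c = 96
  64a + 8b + c = 384
Solving the system yields a = 6, b = 0, c = 0.
So p(t) = 6t^2.
Check: p(4) = 96. ✓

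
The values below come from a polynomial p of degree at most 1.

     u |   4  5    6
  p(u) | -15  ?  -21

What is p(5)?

-18

On equispaced nodes a degree-1 polynomial has vanishing second forward difference, so
  p(4) - 2·p(5) + p(6) = 0.
Substituting the known values and solving for p(5):
  -2·p(5) = 36
  p(5) = -18.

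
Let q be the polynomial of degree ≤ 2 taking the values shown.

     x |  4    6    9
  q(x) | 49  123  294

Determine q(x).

Write q(x) = ax^2 + bx + c. Substituting each data point gives a linear system:
  16a + 4b + c = 49
  36a + 6b + c = 123
  81a + 9b + c = 294
Solving the system yields a = 4, b = -3, c = -3.
So q(x) = 4x^2 - 3x - 3.
Check: q(6) = 123. ✓

q(x) = 4x^2 - 3x - 3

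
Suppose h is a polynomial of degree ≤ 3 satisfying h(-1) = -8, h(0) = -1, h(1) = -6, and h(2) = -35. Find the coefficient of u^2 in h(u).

-6

Write h(u) = au^3 + bu^2 + cu + d. Substituting each data point gives a linear system:
  -a + b - c + d = -8
  d = -1
  a + b + c + d = -6
  8a + 4b + 2c + d = -35
Solving the system yields a = -2, b = -6, c = 3, d = -1.
So h(u) = -2u^3 - 6u^2 + 3u - 1.
The coefficient of u^2 is -6.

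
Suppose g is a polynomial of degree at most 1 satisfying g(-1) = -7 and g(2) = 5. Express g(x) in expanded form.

g(x) = 4x - 3

Write g(x) = ax + b. Substituting each data point gives a linear system:
  -a + b = -7
  2a + b = 5
Solving the system yields a = 4, b = -3.
So g(x) = 4x - 3.
Check: g(2) = 5. ✓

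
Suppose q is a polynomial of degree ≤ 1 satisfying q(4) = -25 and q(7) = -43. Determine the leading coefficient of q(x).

-6

Write q(x) = ax + b. Substituting each data point gives a linear system:
  4a + b = -25
  7a + b = -43
Solving the system yields a = -6, b = -1.
So q(x) = -6x - 1.
The leading coefficient is -6.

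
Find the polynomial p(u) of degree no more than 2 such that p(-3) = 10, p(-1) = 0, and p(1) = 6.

p(u) = 2u^2 + 3u + 1

Write p(u) = au^2 + bu + c. Substituting each data point gives a linear system:
  9a - 3b + c = 10
  a - b + c = 0
  a + b + c = 6
Solving the system yields a = 2, b = 3, c = 1.
So p(u) = 2u^2 + 3u + 1.
Check: p(1) = 6. ✓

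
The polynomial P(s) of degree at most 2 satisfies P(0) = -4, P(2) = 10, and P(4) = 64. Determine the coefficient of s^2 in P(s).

5

Write P(s) = as^2 + bs + c. Substituting each data point gives a linear system:
  c = -4
  4a + 2b + c = 10
  16a + 4b + c = 64
Solving the system yields a = 5, b = -3, c = -4.
So P(s) = 5s^2 - 3s - 4.
The leading coefficient is 5.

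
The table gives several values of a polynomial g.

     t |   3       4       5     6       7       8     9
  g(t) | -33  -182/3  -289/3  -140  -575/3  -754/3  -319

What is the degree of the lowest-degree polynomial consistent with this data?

2

Forward differences of the values at t = 3, 4, 5, 6, 7, 8, 9:
  g  : -33  -182/3  -289/3  -140  -575/3  -754/3  -319
  Δ  : -83/3  -107/3  -131/3  -155/3  -179/3  -203/3
  Δ^2: -8  -8  -8  -8  -8
  Δ^3: 0  0  0  0
  Δ^4: 0  0  0
  Δ^5: 0  0
  Δ^6: 0
The second differences are constant (-8) and nonzero, while all higher differences vanish, so the minimal degree is 2.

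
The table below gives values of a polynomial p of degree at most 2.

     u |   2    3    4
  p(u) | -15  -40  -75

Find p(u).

p(u) = -5u^2 + 5

Using the Lagrange interpolation formula with nodes 2, 3, 4:
  L_0(u) = (u - 3)(u - 4) / 2
  L_1(u) = (u - 2)(u - 4) / -1
  L_2(u) = (u - 2)(u - 3) / 2
Then p(u) = -15·L_0(u) - 40·L_1(u) - 75·L_2(u).
Expanding and collecting terms gives p(u) = -5u^2 + 5.
Check: p(4) = -75. ✓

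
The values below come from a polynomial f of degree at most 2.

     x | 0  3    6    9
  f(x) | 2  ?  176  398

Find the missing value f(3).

44

The 3 known points determine the degree-2 polynomial uniquely.
Write f(x) = ax^2 + bx + c. Substituting each data point gives a linear system:
  c = 2
  36a + 6b + c = 176
  81a + 9b + c = 398
Solving the system yields a = 5, b = -1, c = 2.
So f(x) = 5x^2 - x + 2.
Then f(3) = 44.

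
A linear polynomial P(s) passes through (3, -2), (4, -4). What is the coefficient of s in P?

-2

Write P(s) = as + b. Substituting each data point gives a linear system:
  3a + b = -2
  4a + b = -4
Solving the system yields a = -2, b = 4.
So P(s) = -2s + 4.
The leading coefficient is -2.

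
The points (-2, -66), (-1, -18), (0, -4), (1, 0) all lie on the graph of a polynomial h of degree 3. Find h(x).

h(x) = 4x^3 - 5x^2 + 5x - 4

Using the Lagrange interpolation formula with nodes -2, -1, 0, 1:
  L_0(x) = (x + 1)x(x - 1) / -6
  L_1(x) = (x + 2)x(x - 1) / 2
  L_2(x) = (x + 2)(x + 1)(x - 1) / -2
  L_3(x) = (x + 2)(x + 1)x / 6
Then h(x) = -66·L_0(x) - 18·L_1(x) - 4·L_2(x) + 0·L_3(x).
Expanding and collecting terms gives h(x) = 4x^3 - 5x^2 + 5x - 4.
Check: h(0) = -4. ✓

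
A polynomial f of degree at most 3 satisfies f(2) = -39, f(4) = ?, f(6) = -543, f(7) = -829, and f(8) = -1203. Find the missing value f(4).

The 4 known points determine the degree-3 polynomial uniquely.
Write f(n) = an^3 + bn^2 + cn + d. Substituting each data point gives a linear system:
  8a + 4b + 2c + d = -39
  216a + 36b + 6c + d = -543
  343a + 49b + 7c + d = -829
  512a + 64b + 8c + d = -1203
Solving the system yields a = -2, b = -2, c = -6, d = -3.
So f(n) = -2n³ - 2n² - 6n - 3.
Then f(4) = -187.

-187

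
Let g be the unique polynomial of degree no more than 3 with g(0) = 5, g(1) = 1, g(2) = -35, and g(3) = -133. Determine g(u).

g(u) = -5u^3 - u^2 + 2u + 5

Write g(u) = au^3 + bu^2 + cu + d. Substituting each data point gives a linear system:
  d = 5
  a + b + c + d = 1
  8a + 4b + 2c + d = -35
  27a + 9b + 3c + d = -133
Solving the system yields a = -5, b = -1, c = 2, d = 5.
So g(u) = -5u^3 - u^2 + 2u + 5.
Check: g(1) = 1. ✓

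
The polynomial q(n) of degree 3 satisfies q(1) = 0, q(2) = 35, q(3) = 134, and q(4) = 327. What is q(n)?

Write q(n) = an^3 + bn^2 + cn + d. Substituting each data point gives a linear system:
  a + b + c + d = 0
  8a + 4b + 2c + d = 35
  27a + 9b + 3c + d = 134
  64a + 16b + 4c + d = 327
Solving the system yields a = 5, b = 2, c = -6, d = -1.
So q(n) = 5n³ + 2n² - 6n - 1.
Check: q(4) = 327. ✓

q(n) = 5n^3 + 2n^2 - 6n - 1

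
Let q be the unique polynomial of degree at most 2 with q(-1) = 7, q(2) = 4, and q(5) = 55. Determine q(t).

Using the Lagrange interpolation formula with nodes -1, 2, 5:
  L_0(t) = (t - 2)(t - 5) / 18
  L_1(t) = (t + 1)(t - 5) / -9
  L_2(t) = (t + 1)(t - 2) / 18
Then q(t) = 7·L_0(t) + 4·L_1(t) + 55·L_2(t).
Expanding and collecting terms gives q(t) = 3t^2 - 4t.
Check: q(5) = 55. ✓

q(t) = 3t^2 - 4t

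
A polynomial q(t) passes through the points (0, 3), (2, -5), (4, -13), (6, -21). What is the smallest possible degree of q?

Forward differences of the values at t = 0, 2, 4, 6:
  q  : 3  -5  -13  -21
  Δ  : -8  -8  -8
  Δ^2: 0  0
  Δ^3: 0
The first differences are constant (-8) and nonzero, while all higher differences vanish, so the minimal degree is 1.

1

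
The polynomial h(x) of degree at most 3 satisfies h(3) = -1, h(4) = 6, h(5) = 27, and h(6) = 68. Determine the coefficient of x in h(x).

Write h(x) = ax^3 + bx^2 + cx + d. Substituting each data point gives a linear system:
  27a + 9b + 3c + d = -1
  64a + 16b + 4c + d = 6
  125a + 25b + 5c + d = 27
  216a + 36b + 6c + d = 68
Solving the system yields a = 1, b = -5, c = 5, d = 2.
So h(x) = x³ - 5x² + 5x + 2.
The coefficient of x is 5.

5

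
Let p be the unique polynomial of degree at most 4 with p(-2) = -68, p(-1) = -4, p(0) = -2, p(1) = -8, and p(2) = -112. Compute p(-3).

Forward differences of the values at t = -2, -1, 0, 1, 2:
  p  : -68  -4  -2  -8  -112
  Δ  : 64  2  -6  -104
  Δ^2: -62  -8  -98
  Δ^3: 54  -90
  Δ^4: -144
The fourth differences are constant, confirming degree 4.
Interpolating (Newton forward form) and evaluating at t = -3 gives p(-3) = -392.

-392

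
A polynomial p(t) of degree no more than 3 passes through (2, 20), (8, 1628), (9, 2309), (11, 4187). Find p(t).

p(t) = 3t^3 + 2t^2 - 4t - 4

Write p(t) = at^3 + bt^2 + ct + d. Substituting each data point gives a linear system:
  8a + 4b + 2c + d = 20
  512a + 64b + 8c + d = 1628
  729a + 81b + 9c + d = 2309
  1331a + 121b + 11c + d = 4187
Solving the system yields a = 3, b = 2, c = -4, d = -4.
So p(t) = 3t³ + 2t² - 4t - 4.
Check: p(9) = 2309. ✓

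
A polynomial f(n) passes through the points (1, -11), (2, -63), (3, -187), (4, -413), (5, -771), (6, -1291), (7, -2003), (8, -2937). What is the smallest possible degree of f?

3

Forward differences of the values at n = 1, 2, 3, 4, 5, 6, 7, 8:
  f  : -11  -63  -187  -413  -771  -1291  -2003  -2937
  Δ  : -52  -124  -226  -358  -520  -712  -934
  Δ^2: -72  -102  -132  -162  -192  -222
  Δ^3: -30  -30  -30  -30  -30
  Δ^4: 0  0  0  0
  Δ^5: 0  0  0
  Δ^6: 0  0
  Δ^7: 0
The third differences are constant (-30) and nonzero, while all higher differences vanish, so the minimal degree is 3.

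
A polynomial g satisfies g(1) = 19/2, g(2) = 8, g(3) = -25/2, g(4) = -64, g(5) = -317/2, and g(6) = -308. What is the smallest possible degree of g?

3

Forward differences of the values at t = 1, 2, 3, 4, 5, 6:
  g  : 19/2  8  -25/2  -64  -317/2  -308
  Δ  : -3/2  -41/2  -103/2  -189/2  -299/2
  Δ^2: -19  -31  -43  -55
  Δ^3: -12  -12  -12
  Δ^4: 0  0
  Δ^5: 0
The third differences are constant (-12) and nonzero, while all higher differences vanish, so the minimal degree is 3.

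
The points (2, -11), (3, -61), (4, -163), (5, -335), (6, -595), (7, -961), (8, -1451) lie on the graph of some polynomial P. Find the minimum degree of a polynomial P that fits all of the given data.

3

Forward differences of the values at t = 2, 3, 4, 5, 6, 7, 8:
  P  : -11  -61  -163  -335  -595  -961  -1451
  Δ  : -50  -102  -172  -260  -366  -490
  Δ^2: -52  -70  -88  -106  -124
  Δ^3: -18  -18  -18  -18
  Δ^4: 0  0  0
  Δ^5: 0  0
  Δ^6: 0
The third differences are constant (-18) and nonzero, while all higher differences vanish, so the minimal degree is 3.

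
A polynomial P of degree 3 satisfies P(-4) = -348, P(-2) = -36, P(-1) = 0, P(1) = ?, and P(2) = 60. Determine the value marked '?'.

The 4 known points determine the degree-3 polynomial uniquely.
Write P(n) = an^3 + bn^2 + cn + d. Substituting each data point gives a linear system:
  -64a + 16b - 4c + d = -348
  -8a + 4b - 2c + d = -36
  -a + b - c + d = 0
  8a + 4b + 2c + d = 60
Solving the system yields a = 6, b = 2, c = 0, d = 4.
So P(n) = 6n^3 + 2n^2 + 4.
Then P(1) = 12.

12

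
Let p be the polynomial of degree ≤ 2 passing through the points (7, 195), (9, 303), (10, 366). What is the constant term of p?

6

Write p(s) = as^2 + bs + c. Substituting each data point gives a linear system:
  49a + 7b + c = 195
  81a + 9b + c = 303
  100a + 10b + c = 366
Solving the system yields a = 3, b = 6, c = 6.
So p(s) = 3s² + 6s + 6.
The constant term is 6.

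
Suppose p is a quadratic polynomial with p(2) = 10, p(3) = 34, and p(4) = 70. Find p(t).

p(t) = 6t^2 - 6t - 2

Write p(t) = at^2 + bt + c. Substituting each data point gives a linear system:
  4a + 2b + c = 10
  9a + 3b + c = 34
  16a + 4b + c = 70
Solving the system yields a = 6, b = -6, c = -2.
So p(t) = 6t² - 6t - 2.
Check: p(2) = 10. ✓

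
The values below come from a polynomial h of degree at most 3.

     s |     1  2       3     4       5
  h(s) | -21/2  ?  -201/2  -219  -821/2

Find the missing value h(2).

The 4 known points determine the degree-3 polynomial uniquely.
Write h(s) = as^3 + bs^2 + cs + d. Substituting each data point gives a linear system:
  a + b + c + d = -21/2
  27a + 9b + 3c + d = -201/2
  64a + 16b + 4c + d = -219
  125a + 25b + 5c + d = -821/2
Solving the system yields a = -3, b = -1/2, c = -4, d = -3.
So h(s) = -3s^3 - (1/2)s^2 - 4s - 3.
Then h(2) = -37.

-37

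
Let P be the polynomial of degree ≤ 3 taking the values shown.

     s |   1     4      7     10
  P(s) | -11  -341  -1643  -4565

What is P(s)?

Write P(s) = as^3 + bs^2 + cs + d. Substituting each data point gives a linear system:
  a + b + c + d = -11
  64a + 16b + 4c + d = -341
  343a + 49b + 7c + d = -1643
  1000a + 100b + 10c + d = -4565
Solving the system yields a = -4, b = -6, c = 4, d = -5.
So P(s) = -4s^3 - 6s^2 + 4s - 5.
Check: P(1) = -11. ✓

P(s) = -4s^3 - 6s^2 + 4s - 5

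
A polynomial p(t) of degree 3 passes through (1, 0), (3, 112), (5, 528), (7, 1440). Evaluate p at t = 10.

Write p(t) = at^3 + bt^2 + ct + d. Substituting each data point gives a linear system:
  a + b + c + d = 0
  27a + 9b + 3c + d = 112
  125a + 25b + 5c + d = 528
  343a + 49b + 7c + d = 1440
Solving the system yields a = 4, b = 2, c = -4, d = -2.
So p(t) = 4t^3 + 2t^2 - 4t - 2.
Then p(10) = 4158.

4158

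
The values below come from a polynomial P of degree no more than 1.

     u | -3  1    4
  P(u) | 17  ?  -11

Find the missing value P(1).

1

The 2 known points determine the degree-1 polynomial uniquely.
Write P(u) = au + b. Substituting each data point gives a linear system:
  -3a + b = 17
  4a + b = -11
Solving the system yields a = -4, b = 5.
So P(u) = -4u + 5.
Then P(1) = 1.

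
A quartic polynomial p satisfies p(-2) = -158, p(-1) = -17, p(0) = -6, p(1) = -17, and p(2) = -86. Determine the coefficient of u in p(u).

Write p(u) = au^4 + bu^3 + cu^2 + du + e. Substituting each data point gives a linear system:
  16a - 8b + 4c - 2d + e = -158
  a - b + c - d + e = -17
  e = -6
  a + b + c + d + e = -17
  16a + 8b + 4c + 2d + e = -86
Solving the system yields a = -6, b = 6, c = -5, d = -6, e = -6.
So p(u) = -6u⁴ + 6u³ - 5u² - 6u - 6.
The coefficient of u is -6.

-6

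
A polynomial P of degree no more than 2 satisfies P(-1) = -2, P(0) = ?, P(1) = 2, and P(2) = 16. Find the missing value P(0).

On equispaced nodes a degree-2 polynomial has vanishing third forward difference, so
  - P(-1) + 3·P(0) - 3·P(1) + P(2) = 0.
Substituting the known values and solving for P(0):
  3·P(0) = -12
  P(0) = -4.

-4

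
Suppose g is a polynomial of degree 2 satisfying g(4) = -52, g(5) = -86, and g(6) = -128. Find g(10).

-376

Using the Lagrange interpolation formula with nodes 4, 5, 6:
  L_0(u) = (u - 5)(u - 6) / 2
  L_1(u) = (u - 4)(u - 6) / -1
  L_2(u) = (u - 4)(u - 5) / 2
Then g(u) = -52·L_0(u) - 86·L_1(u) - 128·L_2(u).
Expanding and collecting terms gives g(u) = -4u^2 + 2u + 4.
Evaluating at u = 10: g(10) = -376.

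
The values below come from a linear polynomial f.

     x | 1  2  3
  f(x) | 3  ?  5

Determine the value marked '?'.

On equispaced nodes a degree-1 polynomial has vanishing second forward difference, so
  f(1) - 2·f(2) + f(3) = 0.
Substituting the known values and solving for f(2):
  -2·f(2) = -8
  f(2) = 4.

4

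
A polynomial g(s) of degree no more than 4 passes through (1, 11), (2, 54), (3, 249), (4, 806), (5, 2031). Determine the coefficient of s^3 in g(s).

Write g(s) = as^4 + bs^3 + cs^2 + ds + e. Substituting each data point gives a linear system:
  a + b + c + d + e = 11
  16a + 8b + 4c + 2d + e = 54
  81a + 27b + 9c + 3d + e = 249
  256a + 64b + 16c + 4d + e = 806
  625a + 125b + 25c + 5d + e = 2031
Solving the system yields a = 4, b = -5, c = 6, d = 0, e = 6.
So g(s) = 4s⁴ - 5s³ + 6s² + 6.
The coefficient of s^3 is -5.

-5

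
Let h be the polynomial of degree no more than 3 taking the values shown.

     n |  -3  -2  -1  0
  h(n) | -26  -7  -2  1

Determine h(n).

Using the Lagrange interpolation formula with nodes -3, -2, -1, 0:
  L_0(n) = (n + 2)(n + 1)n / -6
  L_1(n) = (n + 3)(n + 1)n / 2
  L_2(n) = (n + 3)(n + 2)n / -2
  L_3(n) = (n + 3)(n + 2)(n + 1) / 6
Then h(n) = -26·L_0(n) - 7·L_1(n) - 2·L_2(n) + 1·L_3(n).
Expanding and collecting terms gives h(n) = 2n^3 + 5n^2 + 6n + 1.
Check: h(-1) = -2. ✓

h(n) = 2n^3 + 5n^2 + 6n + 1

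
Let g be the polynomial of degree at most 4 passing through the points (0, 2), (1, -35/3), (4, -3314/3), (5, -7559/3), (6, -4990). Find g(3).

-391

Write g(s) = as^4 + bs^3 + cs^2 + ds + e. Substituting each data point gives a linear system:
  e = 2
  a + b + c + d + e = -35/3
  256a + 64b + 16c + 4d + e = -3314/3
  625a + 125b + 25c + 5d + e = -7559/3
  1296a + 216b + 36c + 6d + e = -4990
Solving the system yields a = -3, b = -5, c = 1/3, d = -6, e = 2.
So g(s) = -3s^4 - 5s^3 + (1/3)s^2 - 6s + 2.
Then g(3) = -391.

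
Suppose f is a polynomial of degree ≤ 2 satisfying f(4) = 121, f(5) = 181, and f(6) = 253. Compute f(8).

433

Forward differences of the values at u = 4, 5, 6:
  f  : 121  181  253
  Δ  : 60  72
  Δ^2: 12
The second differences are constant, confirming degree 2.
Interpolating (Newton forward form) and evaluating at u = 8 gives f(8) = 433.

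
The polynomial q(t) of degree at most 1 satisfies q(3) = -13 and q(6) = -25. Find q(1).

-5

Using the Lagrange interpolation formula with nodes 3, 6:
  L_0(t) = (t - 6) / -3
  L_1(t) = (t - 3) / 3
Then q(t) = -13·L_0(t) - 25·L_1(t).
Expanding and collecting terms gives q(t) = -4t - 1.
Evaluating at t = 1: q(1) = -5.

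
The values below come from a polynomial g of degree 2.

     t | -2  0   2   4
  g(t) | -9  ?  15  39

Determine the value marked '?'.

On equispaced nodes a degree-2 polynomial has vanishing third forward difference, so
  - g(-2) + 3·g(0) - 3·g(2) + g(4) = 0.
Substituting the known values and solving for g(0):
  3·g(0) = -3
  g(0) = -1.

-1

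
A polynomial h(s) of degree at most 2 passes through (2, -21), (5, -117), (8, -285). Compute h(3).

Forward differences of the values at s = 2, 5, 8:
  h  : -21  -117  -285
  Δ  : -96  -168
  Δ^2: -72
The second differences are constant, confirming degree 2.
Interpolating (Newton forward form) and evaluating at s = 3 gives h(3) = -45.

-45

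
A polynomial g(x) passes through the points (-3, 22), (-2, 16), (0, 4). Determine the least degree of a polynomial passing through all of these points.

1

Divided differences on the nodes -3, -2, 0:
  order 0: 22  16  4
  order 1: -6  -6
  order 2: 0
The order-1 divided differences are all -6 (nonzero) and every higher order vanishes, so the data lies on a polynomial of degree exactly 1.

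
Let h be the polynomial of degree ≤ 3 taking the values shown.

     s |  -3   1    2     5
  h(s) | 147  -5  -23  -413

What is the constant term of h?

Write h(s) = as^3 + bs^2 + cs + d. Substituting each data point gives a linear system:
  -27a + 9b - 3c + d = 147
  a + b + c + d = -5
  8a + 4b + 2c + d = -23
  125a + 25b + 5c + d = -413
Solving the system yields a = -4, b = 4, c = -2, d = -3.
So h(s) = -4s³ + 4s² - 2s - 3.
The constant term is -3.

-3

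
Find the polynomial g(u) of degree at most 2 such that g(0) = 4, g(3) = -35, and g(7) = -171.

Write g(u) = au^2 + bu + c. Substituting each data point gives a linear system:
  c = 4
  9a + 3b + c = -35
  49a + 7b + c = -171
Solving the system yields a = -3, b = -4, c = 4.
So g(u) = -3u^2 - 4u + 4.
Check: g(0) = 4. ✓

g(u) = -3u^2 - 4u + 4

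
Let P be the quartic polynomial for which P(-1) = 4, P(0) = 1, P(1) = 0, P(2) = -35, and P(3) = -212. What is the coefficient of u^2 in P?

4

Write P(u) = au^4 + bu^3 + cu^2 + du + e. Substituting each data point gives a linear system:
  a - b + c - d + e = 4
  e = 1
  a + b + c + d + e = 0
  16a + 8b + 4c + 2d + e = -35
  81a + 27b + 9c + 3d + e = -212
Solving the system yields a = -3, b = 0, c = 4, d = -2, e = 1.
So P(u) = -3u^4 + 4u^2 - 2u + 1.
The coefficient of u^2 is 4.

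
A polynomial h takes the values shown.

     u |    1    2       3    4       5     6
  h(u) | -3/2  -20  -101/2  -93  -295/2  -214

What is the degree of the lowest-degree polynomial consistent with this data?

2

Forward differences of the values at u = 1, 2, 3, 4, 5, 6:
  h  : -3/2  -20  -101/2  -93  -295/2  -214
  Δ  : -37/2  -61/2  -85/2  -109/2  -133/2
  Δ^2: -12  -12  -12  -12
  Δ^3: 0  0  0
  Δ^4: 0  0
  Δ^5: 0
The second differences are constant (-12) and nonzero, while all higher differences vanish, so the minimal degree is 2.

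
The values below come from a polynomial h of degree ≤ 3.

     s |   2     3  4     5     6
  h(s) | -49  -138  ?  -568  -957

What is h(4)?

-303

The 4 known points determine the degree-3 polynomial uniquely.
Write h(s) = as^3 + bs^2 + cs + d. Substituting each data point gives a linear system:
  8a + 4b + 2c + d = -49
  27a + 9b + 3c + d = -138
  125a + 25b + 5c + d = -568
  216a + 36b + 6c + d = -957
Solving the system yields a = -4, b = -2, c = -3, d = -3.
So h(s) = -4s³ - 2s² - 3s - 3.
Then h(4) = -303.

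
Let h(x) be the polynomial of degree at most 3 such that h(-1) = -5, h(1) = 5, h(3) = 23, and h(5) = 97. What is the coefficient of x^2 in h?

Write h(x) = ax^3 + bx^2 + cx + d. Substituting each data point gives a linear system:
  -a + b - c + d = -5
  a + b + c + d = 5
  27a + 9b + 3c + d = 23
  125a + 25b + 5c + d = 97
Solving the system yields a = 1, b = -2, c = 4, d = 2.
So h(x) = x^3 - 2x^2 + 4x + 2.
The coefficient of x^2 is -2.

-2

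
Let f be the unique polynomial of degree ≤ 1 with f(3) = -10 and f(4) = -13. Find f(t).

f(t) = -3t - 1

Using the Lagrange interpolation formula with nodes 3, 4:
  L_0(t) = (t - 4) / -1
  L_1(t) = (t - 3) / 1
Then f(t) = -10·L_0(t) - 13·L_1(t).
Expanding and collecting terms gives f(t) = -3t - 1.
Check: f(3) = -10. ✓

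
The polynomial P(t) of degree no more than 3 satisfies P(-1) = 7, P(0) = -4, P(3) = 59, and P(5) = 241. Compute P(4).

132

Using the Lagrange interpolation formula with nodes -1, 0, 3, 5:
  L_0(t) = t(t - 3)(t - 5) / -24
  L_1(t) = (t + 1)(t - 3)(t - 5) / 15
  L_2(t) = (t + 1)t(t - 5) / -24
  L_3(t) = (t + 1)t(t - 3) / 60
Then P(t) = 7·L_0(t) - 4·L_1(t) + 59·L_2(t) + 241·L_3(t).
Expanding and collecting terms gives P(t) = t^3 + 6t^2 - 6t - 4.
Evaluating at t = 4: P(4) = 132.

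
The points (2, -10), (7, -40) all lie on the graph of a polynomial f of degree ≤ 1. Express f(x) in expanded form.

f(x) = -6x + 2

Write f(x) = ax + b. Substituting each data point gives a linear system:
  2a + b = -10
  7a + b = -40
Solving the system yields a = -6, b = 2.
So f(x) = -6x + 2.
Check: f(2) = -10. ✓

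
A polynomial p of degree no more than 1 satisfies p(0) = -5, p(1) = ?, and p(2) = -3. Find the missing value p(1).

The 2 known points determine the degree-1 polynomial uniquely.
Write p(u) = au + b. Substituting each data point gives a linear system:
  b = -5
  2a + b = -3
Solving the system yields a = 1, b = -5.
So p(u) = u - 5.
Then p(1) = -4.

-4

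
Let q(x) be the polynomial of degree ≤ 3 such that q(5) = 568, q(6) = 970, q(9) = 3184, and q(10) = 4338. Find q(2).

Write q(x) = ax^3 + bx^2 + cx + d. Substituting each data point gives a linear system:
  125a + 25b + 5c + d = 568
  216a + 36b + 6c + d = 970
  729a + 81b + 9c + d = 3184
  1000a + 100b + 10c + d = 4338
Solving the system yields a = 4, b = 4, c = -6, d = -2.
So q(x) = 4x³ + 4x² - 6x - 2.
Then q(2) = 34.

34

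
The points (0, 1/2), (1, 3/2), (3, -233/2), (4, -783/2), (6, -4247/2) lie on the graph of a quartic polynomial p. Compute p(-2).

Write p(u) = au^4 + bu^3 + cu^2 + du + e. Substituting each data point gives a linear system:
  e = 1/2
  a + b + c + d + e = 3/2
  81a + 27b + 9c + 3d + e = -233/2
  256a + 64b + 16c + 4d + e = -783/2
  1296a + 216b + 36c + 6d + e = -4247/2
Solving the system yields a = -2, b = 3, c = -6, d = 6, e = 1/2.
So p(u) = -2u^4 + 3u^3 - 6u^2 + 6u + 1/2.
Then p(-2) = -183/2.

-183/2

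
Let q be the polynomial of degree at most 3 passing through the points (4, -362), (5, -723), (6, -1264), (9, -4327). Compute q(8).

Write q(t) = at^3 + bt^2 + ct + d. Substituting each data point gives a linear system:
  64a + 16b + 4c + d = -362
  125a + 25b + 5c + d = -723
  216a + 36b + 6c + d = -1264
  729a + 81b + 9c + d = -4327
Solving the system yields a = -6, b = 0, c = 5, d = 2.
So q(t) = -6t^3 + 5t + 2.
Then q(8) = -3030.

-3030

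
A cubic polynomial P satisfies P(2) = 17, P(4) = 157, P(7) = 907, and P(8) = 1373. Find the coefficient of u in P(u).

4

Write P(u) = au^3 + bu^2 + cu + d. Substituting each data point gives a linear system:
  8a + 4b + 2c + d = 17
  64a + 16b + 4c + d = 157
  343a + 49b + 7c + d = 907
  512a + 64b + 8c + d = 1373
Solving the system yields a = 3, b = -3, c = 4, d = -3.
So P(u) = 3u^3 - 3u^2 + 4u - 3.
The coefficient of u is 4.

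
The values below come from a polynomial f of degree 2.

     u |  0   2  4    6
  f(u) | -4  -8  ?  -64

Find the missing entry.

The 3 known points determine the degree-2 polynomial uniquely.
Write f(u) = au^2 + bu + c. Substituting each data point gives a linear system:
  c = -4
  4a + 2b + c = -8
  36a + 6b + c = -64
Solving the system yields a = -2, b = 2, c = -4.
So f(u) = -2u^2 + 2u - 4.
Then f(4) = -28.

-28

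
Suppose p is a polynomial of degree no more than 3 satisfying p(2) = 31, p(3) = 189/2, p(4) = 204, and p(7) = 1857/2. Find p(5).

743/2

Using the Lagrange interpolation formula with nodes 2, 3, 4, 7:
  L_0(u) = (u - 3)(u - 4)(u - 7) / -10
  L_1(u) = (u - 2)(u - 4)(u - 7) / 4
  L_2(u) = (u - 2)(u - 3)(u - 7) / -6
  L_3(u) = (u - 2)(u - 3)(u - 4) / 60
Then p(u) = 31·L_0(u) + 189/2·L_1(u) + 204·L_2(u) + 1857/2·L_3(u).
Expanding and collecting terms gives p(u) = 2u³ + 5u² + (1/2)u - 6.
Evaluating at u = 5: p(5) = 743/2.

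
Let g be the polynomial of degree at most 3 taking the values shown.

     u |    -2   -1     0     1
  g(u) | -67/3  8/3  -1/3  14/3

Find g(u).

g(u) = 6u^3 + 4u^2 - 5u - 1/3

Write g(u) = au^3 + bu^2 + cu + d. Substituting each data point gives a linear system:
  -8a + 4b - 2c + d = -67/3
  -a + b - c + d = 8/3
  d = -1/3
  a + b + c + d = 14/3
Solving the system yields a = 6, b = 4, c = -5, d = -1/3.
So g(u) = 6u³ + 4u² - 5u - 1/3.
Check: g(1) = 14/3. ✓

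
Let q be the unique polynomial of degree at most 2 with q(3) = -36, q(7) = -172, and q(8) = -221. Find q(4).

Using the Lagrange interpolation formula with nodes 3, 7, 8:
  L_0(x) = (x - 7)(x - 8) / 20
  L_1(x) = (x - 3)(x - 8) / -4
  L_2(x) = (x - 3)(x - 7) / 5
Then q(x) = -36·L_0(x) - 172·L_1(x) - 221·L_2(x).
Expanding and collecting terms gives q(x) = -3x² - 4x + 3.
Evaluating at x = 4: q(4) = -61.

-61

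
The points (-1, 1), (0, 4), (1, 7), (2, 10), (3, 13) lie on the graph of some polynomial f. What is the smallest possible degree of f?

Forward differences of the values at n = -1, 0, 1, 2, 3:
  f  : 1  4  7  10  13
  Δ  : 3  3  3  3
  Δ^2: 0  0  0
  Δ^3: 0  0
  Δ^4: 0
The first differences are constant (3) and nonzero, while all higher differences vanish, so the minimal degree is 1.

1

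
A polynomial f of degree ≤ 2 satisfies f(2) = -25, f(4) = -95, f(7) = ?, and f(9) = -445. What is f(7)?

-275

The 3 known points determine the degree-2 polynomial uniquely.
Write f(x) = ax^2 + bx + c. Substituting each data point gives a linear system:
  4a + 2b + c = -25
  16a + 4b + c = -95
  81a + 9b + c = -445
Solving the system yields a = -5, b = -5, c = 5.
So f(x) = -5x^2 - 5x + 5.
Then f(7) = -275.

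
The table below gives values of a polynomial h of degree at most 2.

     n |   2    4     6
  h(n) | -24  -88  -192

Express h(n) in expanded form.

Write h(n) = an^2 + bn + c. Substituting each data point gives a linear system:
  4a + 2b + c = -24
  16a + 4b + c = -88
  36a + 6b + c = -192
Solving the system yields a = -5, b = -2, c = 0.
So h(n) = -5n^2 - 2n.
Check: h(2) = -24. ✓

h(n) = -5n^2 - 2n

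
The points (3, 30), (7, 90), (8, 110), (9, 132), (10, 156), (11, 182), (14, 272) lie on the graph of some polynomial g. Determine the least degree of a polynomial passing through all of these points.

2

Divided differences on the nodes 3, 7, 8, 9, 10, 11, 14:
  order 0: 30  90  110  132  156  182  272
  order 1: 15  20  22  24  26  30
  order 2: 1  1  1  1  1
  order 3: 0  0  0  0
  order 4: 0  0  0
  order 5: 0  0
  order 6: 0
The order-2 divided differences are all 1 (nonzero) and every higher order vanishes, so the data lies on a polynomial of degree exactly 2.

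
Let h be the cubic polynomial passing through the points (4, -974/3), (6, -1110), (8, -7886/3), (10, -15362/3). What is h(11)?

-20420/3

Forward differences of the values at t = 4, 6, 8, 10:
  h  : -974/3  -1110  -7886/3  -15362/3
  Δ  : -2356/3  -4556/3  -2492
  Δ^2: -2200/3  -2920/3
  Δ^3: -240
The third differences are constant, confirming degree 3.
Interpolating (Newton forward form) and evaluating at t = 11 gives h(11) = -20420/3.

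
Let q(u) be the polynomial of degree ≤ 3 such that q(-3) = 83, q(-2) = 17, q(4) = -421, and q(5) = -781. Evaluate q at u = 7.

-2017

Write q(u) = au^3 + bu^2 + cu + d. Substituting each data point gives a linear system:
  -27a + 9b - 3c + d = 83
  -8a + 4b - 2c + d = 17
  64a + 16b + 4c + d = -421
  125a + 25b + 5c + d = -781
Solving the system yields a = -5, b = -6, c = -1, d = -1.
So q(u) = -5u³ - 6u² - u - 1.
Then q(7) = -2017.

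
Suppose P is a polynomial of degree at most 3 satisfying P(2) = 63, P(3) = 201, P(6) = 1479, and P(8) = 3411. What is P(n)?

P(n) = 6n^3 + 6n^2 - 6n + 3

Write P(n) = an^3 + bn^2 + cn + d. Substituting each data point gives a linear system:
  8a + 4b + 2c + d = 63
  27a + 9b + 3c + d = 201
  216a + 36b + 6c + d = 1479
  512a + 64b + 8c + d = 3411
Solving the system yields a = 6, b = 6, c = -6, d = 3.
So P(n) = 6n^3 + 6n^2 - 6n + 3.
Check: P(6) = 1479. ✓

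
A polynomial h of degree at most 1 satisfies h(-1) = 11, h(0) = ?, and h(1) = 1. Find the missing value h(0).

6

On equispaced nodes a degree-1 polynomial has vanishing second forward difference, so
  h(-1) - 2·h(0) + h(1) = 0.
Substituting the known values and solving for h(0):
  -2·h(0) = -12
  h(0) = 6.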